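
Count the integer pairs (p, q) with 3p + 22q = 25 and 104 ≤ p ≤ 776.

gcd(22, 3) = 1  (22 = 7·3 + 1, 3 = 3·1).
Back-substituting, 3·(-7) + 22·(1) = 1.
Scale by 25: particular solution (-175, 25); reduce p mod 22: (1, 1).
General solution: p = 1 + 22t, q = 1 - 3t for integer t.
104 ≤ 1 + 22t ≤ 776 gives t ∈ [5, 35], which is 31 values.

31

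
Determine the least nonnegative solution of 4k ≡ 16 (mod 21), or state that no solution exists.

gcd(21, 4):
  21 = 5·4 + 1
  4 = 4·1
so gcd(21, 4) = 1.
1 divides 16, so solutions exist.
Back-substitute for Bézout coefficients:
  1 = 21 - 5·4
  ... = 4·(-5) + 21·(1)
So 4·(-5) ≡ 1 (mod 21); multiply by 16: k ≡ -80 (mod 21).
Smallest nonnegative: k = -80 mod 21 = 4.

4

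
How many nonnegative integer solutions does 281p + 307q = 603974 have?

gcd(307, 281) = 1.
By Bézout, 281·(59) + 307·(-54) = 1.
One solution: (55, 1917).
General: p = 55 + 307t, q = 1917 - 281t.
p ≥ 0 ⇒ t ≥ 0; q ≥ 0 ⇒ t ≤ 6. So t ∈ [0, 6]: 7 solutions.

7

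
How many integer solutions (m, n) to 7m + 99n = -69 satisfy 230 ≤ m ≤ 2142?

gcd(99, 7) = 1.
By Bézout, 7*(-14) + 99*(1) = 1.
Particular solution: (75, -6).
General solution: m = 75 + 99t, n = -6 - 7t for integer t.
230 ≤ 75 + 99t ≤ 2142 gives t ∈ [2, 20], which is 19 values.

19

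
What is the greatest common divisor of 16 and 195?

1

gcd(195, 16) = 1  (195 = 12*16 + 3, 16 = 5*3 + 1, 3 = 3*1).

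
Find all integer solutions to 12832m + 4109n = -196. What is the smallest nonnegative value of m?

gcd(12832, 4109):
  12832 = 3·4109 + 505
  4109 = 8·505 + 69
  505 = 7·69 + 22
  69 = 3·22 + 3
  22 = 7·3 + 1
  3 = 3·1
so gcd(12832, 4109) = 1.
1 divides -196, so solutions exist.
Back-substitute for Bézout coefficients:
  1 = 22 - 7·3
  ... = 12832·(1310) + 4109·(-4091)
Scale by -196/1 = -196: (m₀, n₀) = (-256760, 801836).
General solution: m = -256760 + 4109t, n = 801836 - 12832t for integer t.
m ≥ 0: smallest is -256760 mod 4109 = 2107 (at t = 63), with n = -6580.

2107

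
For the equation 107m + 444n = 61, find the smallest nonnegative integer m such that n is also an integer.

gcd(444, 107):
  444 = 4×107 + 16
  107 = 6×16 + 11
  16 = 1×11 + 5
  11 = 2×5 + 1
  5 = 5×1
so gcd(444, 107) = 1.
1 divides 61, so solutions exist.
Back-substitute for Bézout coefficients:
  1 = 11 - 2×5
  ... = 107×(83) + 444×(-20)
Scale by 61/1 = 61: (m₀, n₀) = (5063, -1220).
General solution: m = 5063 + 444t, n = -1220 - 107t for integer t.
m ≥ 0: smallest is 5063 mod 444 = 179 (at t = -11), with n = -43.

179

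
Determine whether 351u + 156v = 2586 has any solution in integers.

no

gcd(351, 156) = 39.
39 does not divide 2586 (remainder 12), so no integer solutions.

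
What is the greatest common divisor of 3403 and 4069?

gcd(4069, 3403) = 1  (4069 = 1×3403 + 666, 3403 = 5×666 + 73, 666 = 9×73 + 9, 73 = 8×9 + 1, 9 = 9×1).

1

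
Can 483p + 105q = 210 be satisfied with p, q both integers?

gcd(483, 105):
  483 = 4*105 + 63
  105 = 1*63 + 42
  63 = 1*42 + 21
  42 = 2*21
so gcd(483, 105) = 21.
21 divides 210, so integer solutions exist.

yes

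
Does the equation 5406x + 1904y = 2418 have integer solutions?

no

gcd(5406, 1904) = 34  (5406 = 2*1904 + 1598, 1904 = 1*1598 + 306, 1598 = 5*306 + 68, 306 = 4*68 + 34, 68 = 2*34).
34 does not divide 2418 (remainder 4), so no integer solutions.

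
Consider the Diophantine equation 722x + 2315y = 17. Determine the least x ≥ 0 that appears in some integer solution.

gcd(2315, 722) = 1  (2315 = 3*722 + 149, 722 = 4*149 + 126, 149 = 1*126 + 23, 126 = 5*23 + 11, 23 = 2*11 + 1, 11 = 11*1).
1 divides 17, so solutions exist.
Back-substituting, 722*(-202) + 2315*(63) = 1.
Scale by 17/1 = 17: (x₀, y₀) = (-3434, 1071).
General solution: x = -3434 + 2315t, y = 1071 - 722t for integer t.
x ≥ 0: smallest is -3434 mod 2315 = 1196 (at t = 2), with y = -373.

1196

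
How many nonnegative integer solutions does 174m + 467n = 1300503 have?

gcd(467, 174) = 1.
By Bézout, 174×(51) + 467×(-19) = 1.
One solution: (445, 2619).
General: m = 445 + 467t, n = 2619 - 174t.
m ≥ 0 ⇒ t ≥ 0; n ≥ 0 ⇒ t ≤ 15. So t ∈ [0, 15]: 16 solutions.

16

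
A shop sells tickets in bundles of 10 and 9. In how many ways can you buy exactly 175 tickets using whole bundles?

2

Need nonnegative integers with 10j + 9k = 175.
gcd(10, 9) = 1, and 10·(1) + 9·(-1) = 1.
So (j₀, k₀) = (175, -175); general j = 175 + 9t, k = -175 - 10t.
j ≥ 0 ⇒ t ≥ -19; k ≥ 0 ⇒ t ≤ -18. That's 2 values of t.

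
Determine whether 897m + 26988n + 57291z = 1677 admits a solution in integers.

yes

gcd(26988, 897):
  26988 = 30*897 + 78
  897 = 11*78 + 39
  78 = 2*39
so gcd(26988, 897) = 39.
gcd(39, 57291) = 39.
39 divides 1677, so integer solutions exist.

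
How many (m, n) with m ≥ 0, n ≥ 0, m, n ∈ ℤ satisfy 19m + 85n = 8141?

5

gcd(85, 19) = 1  (85 = 4×19 + 9, 19 = 2×9 + 1, 9 = 9×1).
Back-substituting, 19×(9) + 85×(-2) = 1.
Scale by 8141: one solution is (73269, -16282). Reduce m mod 85: (84, 77).
General: m = 84 + 85t, n = 77 - 19t.
m ≥ 0 ⇒ t ≥ 0; n ≥ 0 ⇒ t ≤ 4. So t ∈ [0, 4]: 5 solutions.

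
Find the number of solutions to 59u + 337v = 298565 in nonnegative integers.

gcd(337, 59) = 1  (337 = 5*59 + 42, 59 = 1*42 + 17, 42 = 2*17 + 8, 17 = 2*8 + 1, 8 = 8*1).
Back-substituting, 59*(40) + 337*(-7) = 1.
Scale by 298565: one solution is (11942600, -2089955). Reduce u mod 337: (331, 828).
General: u = 331 + 337t, v = 828 - 59t.
u ≥ 0 ⇒ t ≥ 0; v ≥ 0 ⇒ t ≤ 14. So t ∈ [0, 14]: 15 solutions.

15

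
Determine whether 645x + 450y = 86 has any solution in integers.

no

gcd(645, 450) = 15  (645 = 1×450 + 195, 450 = 2×195 + 60, 195 = 3×60 + 15, 60 = 4×15).
15 does not divide 86 (remainder 11), so no integer solutions.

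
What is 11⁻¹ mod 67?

gcd(67, 11):
  67 = 6×11 + 1
  11 = 11×1
so gcd(67, 11) = 1.
Back-substitute for Bézout coefficients:
  1 = 67 - 6×11
  ... = 11×(-6) + 67×(1)
So 11×-6 ≡ 1 (mod 67), and -6 mod 67 = 61.

61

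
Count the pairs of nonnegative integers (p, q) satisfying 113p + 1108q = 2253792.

gcd(1108, 113):
  1108 = 9·113 + 91
  113 = 1·91 + 22
  91 = 4·22 + 3
  22 = 7·3 + 1
  3 = 3·1
so gcd(1108, 113) = 1.
Back-substitute for Bézout coefficients:
  1 = 22 - 7·3
  ... = 113·(353) + 1108·(-36)
Scale by 2253792: one solution is (795588576, -81136512). Reduce p mod 1108: (256, 2008).
General: p = 256 + 1108t, q = 2008 - 113t.
p ≥ 0 ⇒ t ≥ 0; q ≥ 0 ⇒ t ≤ 17. So t ∈ [0, 17]: 18 solutions.

18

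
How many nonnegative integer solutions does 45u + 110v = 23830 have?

gcd(110, 45) = 5  (110 = 2·45 + 20, 45 = 2·20 + 5, 20 = 4·5).
Back-substituting, 45·(5) + 110·(-2) = 5.
Scale by 4766: one solution is (23830, -9532). Reduce u mod 22: (4, 215).
General: u = 4 + 22t, v = 215 - 9t.
u ≥ 0 ⇒ t ≥ 0; v ≥ 0 ⇒ t ≤ 23. So t ∈ [0, 23]: 24 solutions.

24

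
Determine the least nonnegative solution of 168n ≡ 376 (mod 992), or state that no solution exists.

gcd(992, 168) = 8  (992 = 5×168 + 152, 168 = 1×152 + 16, 152 = 9×16 + 8, 16 = 2×8).
8 divides 376, so solutions exist.
Back-substituting, 168×(-59) + 992×(10) = 8.
So 168×(-59) ≡ 8 (mod 992); multiply by 47: n ≡ -2773 (mod 124).
Smallest nonnegative: n = -2773 mod 124 = 79.

79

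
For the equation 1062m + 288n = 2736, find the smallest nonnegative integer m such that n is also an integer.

8

gcd(1062, 288) = 18  (1062 = 3*288 + 198, 288 = 1*198 + 90, 198 = 2*90 + 18, 90 = 5*18).
18 divides 2736, so solutions exist.
Back-substituting, 1062*(3) + 288*(-11) = 18.
Scale by 2736/18 = 152: (m₀, n₀) = (456, -1672).
General solution: m = 456 + 16t, n = -1672 - 59t for integer t.
m ≥ 0: smallest is 456 mod 16 = 8 (at t = -28), with n = -20.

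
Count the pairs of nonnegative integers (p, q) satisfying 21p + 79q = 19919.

gcd(79, 21) = 1  (79 = 3·21 + 16, 21 = 1·16 + 5, 16 = 3·5 + 1, 5 = 5·1).
Back-substituting, 21·(-15) + 79·(4) = 1.
Scale by 19919: one solution is (-298785, 79676). Reduce p mod 79: (72, 233).
General: p = 72 + 79t, q = 233 - 21t.
p ≥ 0 ⇒ t ≥ 0; q ≥ 0 ⇒ t ≤ 11. So t ∈ [0, 11]: 12 solutions.

12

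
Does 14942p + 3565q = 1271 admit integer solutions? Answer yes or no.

gcd(14942, 3565) = 31  (14942 = 4·3565 + 682, 3565 = 5·682 + 155, 682 = 4·155 + 62, 155 = 2·62 + 31, 62 = 2·31).
31 divides 1271, so integer solutions exist.

yes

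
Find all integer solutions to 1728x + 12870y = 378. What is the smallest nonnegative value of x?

246

gcd(12870, 1728):
  12870 = 7*1728 + 774
  1728 = 2*774 + 180
  774 = 4*180 + 54
  180 = 3*54 + 18
  54 = 3*18
so gcd(12870, 1728) = 18.
18 divides 378, so solutions exist.
Back-substitute for Bézout coefficients:
  18 = 180 - 3*54
  ... = 1728*(216) + 12870*(-29)
Scale by 378/18 = 21: (x₀, y₀) = (4536, -609).
General solution: x = 4536 + 715t, y = -609 - 96t for integer t.
x ≥ 0: smallest is 4536 mod 715 = 246 (at t = -6), with y = -33.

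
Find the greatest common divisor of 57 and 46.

gcd(57, 46):
  57 = 1×46 + 11
  46 = 4×11 + 2
  11 = 5×2 + 1
  2 = 2×1
so gcd(57, 46) = 1.

1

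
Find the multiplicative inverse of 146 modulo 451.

312

gcd(451, 146):
  451 = 3×146 + 13
  146 = 11×13 + 3
  13 = 4×3 + 1
  3 = 3×1
so gcd(451, 146) = 1.
Back-substitute for Bézout coefficients:
  1 = 13 - 4×3
  ... = 146×(-139) + 451×(45)
So 146×-139 ≡ 1 (mod 451), and -139 mod 451 = 312.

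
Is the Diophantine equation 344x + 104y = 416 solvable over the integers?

yes

gcd(344, 104) = 8.
8 divides 416, so integer solutions exist.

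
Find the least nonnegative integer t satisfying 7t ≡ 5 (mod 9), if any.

2

gcd(9, 7) = 1.
1 divides 5, so solutions exist.
By Bézout, 7·(4) + 9·(-3) = 1.
So 7·(4) ≡ 1 (mod 9); multiply by 5: t ≡ 20 (mod 9).
Smallest nonnegative: t = 20 mod 9 = 2.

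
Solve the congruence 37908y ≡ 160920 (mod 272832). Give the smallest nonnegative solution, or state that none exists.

18206

gcd(272832, 37908) = 12  (272832 = 7*37908 + 7476, 37908 = 5*7476 + 528, 7476 = 14*528 + 84, 528 = 6*84 + 24, 84 = 3*24 + 12, 24 = 2*12).
12 divides 160920, so solutions exist.
Back-substituting, 37908*(-9817) + 272832*(1364) = 12.
So 37908*(-9817) ≡ 12 (mod 272832); multiply by 13410: y ≡ -131645970 (mod 22736).
Smallest nonnegative: y = -131645970 mod 22736 = 18206.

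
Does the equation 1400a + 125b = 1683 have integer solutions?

no

gcd(1400, 125):
  1400 = 11×125 + 25
  125 = 5×25
so gcd(1400, 125) = 25.
25 does not divide 1683 (remainder 8), so no integer solutions.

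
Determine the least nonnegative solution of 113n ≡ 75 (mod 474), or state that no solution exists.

51

gcd(474, 113):
  474 = 4·113 + 22
  113 = 5·22 + 3
  22 = 7·3 + 1
  3 = 3·1
so gcd(474, 113) = 1.
1 divides 75, so solutions exist.
Back-substitute for Bézout coefficients:
  1 = 22 - 7·3
  ... = 113·(-151) + 474·(36)
So 113·(-151) ≡ 1 (mod 474); multiply by 75: n ≡ -11325 (mod 474).
Smallest nonnegative: n = -11325 mod 474 = 51.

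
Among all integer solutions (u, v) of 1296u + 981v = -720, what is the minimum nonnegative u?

60

gcd(1296, 981):
  1296 = 1×981 + 315
  981 = 3×315 + 36
  315 = 8×36 + 27
  36 = 1×27 + 9
  27 = 3×9
so gcd(1296, 981) = 9.
9 divides -720, so solutions exist.
Back-substitute for Bézout coefficients:
  9 = 36 - 1×27
  ... = 1296×(-28) + 981×(37)
Scale by -720/9 = -80: (u₀, v₀) = (2240, -2960).
General solution: u = 2240 + 109t, v = -2960 - 144t for integer t.
u ≥ 0: smallest is 2240 mod 109 = 60 (at t = -20), with v = -80.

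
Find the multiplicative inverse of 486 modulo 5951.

gcd(5951, 486) = 1.
By Bézout, 486·(600) + 5951·(-49) = 1.
So 486·600 ≡ 1 (mod 5951), and 600 mod 5951 = 600.

600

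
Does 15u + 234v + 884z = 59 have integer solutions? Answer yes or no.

yes

gcd(234, 15) = 3.
gcd(3, 884) = 1.
1 divides 59, so integer solutions exist.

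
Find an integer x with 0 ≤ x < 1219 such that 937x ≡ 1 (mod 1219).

gcd(1219, 937) = 1.
By Bézout, 937*(134) + 1219*(-103) = 1.
So 937*134 ≡ 1 (mod 1219), and 134 mod 1219 = 134.

134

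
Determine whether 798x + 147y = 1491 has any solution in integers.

gcd(798, 147) = 21  (798 = 5*147 + 63, 147 = 2*63 + 21, 63 = 3*21).
21 divides 1491, so integer solutions exist.

yes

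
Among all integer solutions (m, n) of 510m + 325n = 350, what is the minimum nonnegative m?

gcd(510, 325):
  510 = 1*325 + 185
  325 = 1*185 + 140
  185 = 1*140 + 45
  140 = 3*45 + 5
  45 = 9*5
so gcd(510, 325) = 5.
5 divides 350, so solutions exist.
Back-substitute for Bézout coefficients:
  5 = 140 - 3*45
  ... = 510*(-7) + 325*(11)
Scale by 350/5 = 70: (m₀, n₀) = (-490, 770).
General solution: m = -490 + 65t, n = 770 - 102t for integer t.
m ≥ 0: smallest is -490 mod 65 = 30 (at t = 8), with n = -46.

30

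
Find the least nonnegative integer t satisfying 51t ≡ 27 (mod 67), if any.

36

gcd(67, 51) = 1.
1 divides 27, so solutions exist.
By Bézout, 51*(-21) + 67*(16) = 1.
So 51*(-21) ≡ 1 (mod 67); multiply by 27: t ≡ -567 (mod 67).
Smallest nonnegative: t = -567 mod 67 = 36.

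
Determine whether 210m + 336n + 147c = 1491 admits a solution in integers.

yes

gcd(336, 210) = 42.
gcd(42, 147) = 21.
21 divides 1491, so integer solutions exist.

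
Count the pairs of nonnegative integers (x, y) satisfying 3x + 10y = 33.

gcd(10, 3) = 1.
By Bézout, 3·(-3) + 10·(1) = 1.
One solution: (1, 3).
General: x = 1 + 10t, y = 3 - 3t.
x ≥ 0 ⇒ t ≥ 0; y ≥ 0 ⇒ t ≤ 1. So t ∈ [0, 1]: 2 solutions.

2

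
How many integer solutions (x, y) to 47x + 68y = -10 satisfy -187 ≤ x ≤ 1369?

gcd(68, 47) = 1.
By Bézout, 47·(-13) + 68·(9) = 1.
Particular solution: (62, -43).
General solution: x = 62 + 68t, y = -43 - 47t for integer t.
-187 ≤ 62 + 68t ≤ 1369 gives t ∈ [-3, 19], which is 23 values.

23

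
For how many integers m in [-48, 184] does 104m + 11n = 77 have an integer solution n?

21

gcd(104, 11) = 1  (104 = 9·11 + 5, 11 = 2·5 + 1, 5 = 5·1).
Back-substituting, 104·(-2) + 11·(19) = 1.
Scale by 77: particular solution (-154, 1463); reduce m mod 11: (0, 7).
General solution: m = 0 + 11t, n = 7 - 104t for integer t.
-48 ≤ 0 + 11t ≤ 184 gives t ∈ [-4, 16], which is 21 values.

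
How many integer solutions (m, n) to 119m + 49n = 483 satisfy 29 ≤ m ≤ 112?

12

gcd(119, 49):
  119 = 2×49 + 21
  49 = 2×21 + 7
  21 = 3×7
so gcd(119, 49) = 7.
Back-substitute for Bézout coefficients:
  7 = 49 - 2×21
  ... = 119×(-2) + 49×(5)
Scale by 69: particular solution (-138, 345); reduce m mod 7: (2, 5).
General solution: m = 2 + 7t, n = 5 - 17t for integer t.
29 ≤ 2 + 7t ≤ 112 gives t ∈ [4, 15], which is 12 values.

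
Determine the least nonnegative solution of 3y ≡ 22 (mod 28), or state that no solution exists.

gcd(28, 3) = 1  (28 = 9×3 + 1, 3 = 3×1).
1 divides 22, so solutions exist.
Back-substituting, 3×(-9) + 28×(1) = 1.
So 3×(-9) ≡ 1 (mod 28); multiply by 22: y ≡ -198 (mod 28).
Smallest nonnegative: y = -198 mod 28 = 26.

26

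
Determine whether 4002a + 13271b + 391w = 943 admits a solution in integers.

yes

gcd(13271, 4002) = 23  (13271 = 3*4002 + 1265, 4002 = 3*1265 + 207, 1265 = 6*207 + 23, 207 = 9*23).
gcd(23, 391) = 23.
23 divides 943, so integer solutions exist.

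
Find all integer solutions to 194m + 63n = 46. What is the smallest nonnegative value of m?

gcd(194, 63):
  194 = 3×63 + 5
  63 = 12×5 + 3
  5 = 1×3 + 2
  3 = 1×2 + 1
  2 = 2×1
so gcd(194, 63) = 1.
1 divides 46, so solutions exist.
Back-substitute for Bézout coefficients:
  1 = 3 - 1×2
  ... = 194×(-25) + 63×(77)
Scale by 46/1 = 46: (m₀, n₀) = (-1150, 3542).
General solution: m = -1150 + 63t, n = 3542 - 194t for integer t.
m ≥ 0: smallest is -1150 mod 63 = 47 (at t = 19), with n = -144.

47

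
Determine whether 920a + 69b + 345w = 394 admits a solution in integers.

gcd(920, 69) = 23  (920 = 13×69 + 23, 69 = 3×23).
gcd(23, 345) = 23.
23 does not divide 394 (remainder 3), so no integer solutions.

no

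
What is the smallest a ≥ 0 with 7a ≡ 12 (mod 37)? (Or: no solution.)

7

gcd(37, 7) = 1.
1 divides 12, so solutions exist.
By Bézout, 7×(16) + 37×(-3) = 1.
So 7×(16) ≡ 1 (mod 37); multiply by 12: a ≡ 192 (mod 37).
Smallest nonnegative: a = 192 mod 37 = 7.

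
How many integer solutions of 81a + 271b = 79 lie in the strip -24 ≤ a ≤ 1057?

gcd(271, 81) = 1.
By Bézout, 81*(87) + 271*(-26) = 1.
Particular solution: (98, -29).
General solution: a = 98 + 271t, b = -29 - 81t for integer t.
-24 ≤ 98 + 271t ≤ 1057 gives t ∈ [0, 3], which is 4 values.

4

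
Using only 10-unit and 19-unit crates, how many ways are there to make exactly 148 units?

1

Need nonnegative integers with 10j + 19k = 148.
gcd(10, 19) = 1, and 10·(2) + 19·(-1) = 1.
So (j₀, k₀) = (296, -148); general j = 296 + 19t, k = -148 - 10t.
j ≥ 0 ⇒ t ≥ -15; k ≥ 0 ⇒ t ≤ -15. That's 1 value of t.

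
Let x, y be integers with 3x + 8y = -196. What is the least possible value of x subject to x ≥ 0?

4

gcd(8, 3) = 1  (8 = 2×3 + 2, 3 = 1×2 + 1, 2 = 2×1).
1 divides -196, so solutions exist.
Back-substituting, 3×(3) + 8×(-1) = 1.
Scale by -196/1 = -196: (x₀, y₀) = (-588, 196).
General solution: x = -588 + 8t, y = 196 - 3t for integer t.
x ≥ 0: smallest is -588 mod 8 = 4 (at t = 74), with y = -26.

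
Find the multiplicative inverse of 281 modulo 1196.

681

gcd(1196, 281):
  1196 = 4·281 + 72
  281 = 3·72 + 65
  72 = 1·65 + 7
  65 = 9·7 + 2
  7 = 3·2 + 1
  2 = 2·1
so gcd(1196, 281) = 1.
Back-substitute for Bézout coefficients:
  1 = 7 - 3·2
  ... = 281·(-515) + 1196·(121)
So 281·-515 ≡ 1 (mod 1196), and -515 mod 1196 = 681.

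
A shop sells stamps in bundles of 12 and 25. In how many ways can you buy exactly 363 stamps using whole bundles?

1

Need nonnegative integers with 12j + 25k = 363.
gcd(12, 25) = 1, and 12·(-2) + 25·(1) = 1.
So (j₀, k₀) = (-726, 363); general j = -726 + 25t, k = 363 - 12t.
j ≥ 0 ⇒ t ≥ 30; k ≥ 0 ⇒ t ≤ 30. That's 1 value of t.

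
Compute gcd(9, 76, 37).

1

gcd(76, 9) = 1.
gcd(1, 37) = 1.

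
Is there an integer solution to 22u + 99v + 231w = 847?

gcd(99, 22):
  99 = 4*22 + 11
  22 = 2*11
so gcd(99, 22) = 11.
gcd(11, 231) = 11.
11 divides 847, so integer solutions exist.

yes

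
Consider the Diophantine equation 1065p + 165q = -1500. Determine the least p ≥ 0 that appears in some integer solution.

gcd(1065, 165):
  1065 = 6*165 + 75
  165 = 2*75 + 15
  75 = 5*15
so gcd(1065, 165) = 15.
15 divides -1500, so solutions exist.
Back-substitute for Bézout coefficients:
  15 = 165 - 2*75
  ... = 1065*(-2) + 165*(13)
Scale by -1500/15 = -100: (p₀, q₀) = (200, -1300).
General solution: p = 200 + 11t, q = -1300 - 71t for integer t.
p ≥ 0: smallest is 200 mod 11 = 2 (at t = -18), with q = -22.

2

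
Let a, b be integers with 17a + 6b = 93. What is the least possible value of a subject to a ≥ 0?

3

gcd(17, 6) = 1  (17 = 2×6 + 5, 6 = 1×5 + 1, 5 = 5×1).
1 divides 93, so solutions exist.
Back-substituting, 17×(-1) + 6×(3) = 1.
Scale by 93/1 = 93: (a₀, b₀) = (-93, 279).
General solution: a = -93 + 6t, b = 279 - 17t for integer t.
a ≥ 0: smallest is -93 mod 6 = 3 (at t = 16), with b = 7.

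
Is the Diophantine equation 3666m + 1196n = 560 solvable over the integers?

no

gcd(3666, 1196) = 26  (3666 = 3×1196 + 78, 1196 = 15×78 + 26, 78 = 3×26).
26 does not divide 560 (remainder 14), so no integer solutions.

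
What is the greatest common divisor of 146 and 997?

1

gcd(997, 146):
  997 = 6*146 + 121
  146 = 1*121 + 25
  121 = 4*25 + 21
  25 = 1*21 + 4
  21 = 5*4 + 1
  4 = 4*1
so gcd(997, 146) = 1.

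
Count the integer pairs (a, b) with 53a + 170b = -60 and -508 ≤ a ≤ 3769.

25

gcd(170, 53) = 1  (170 = 3·53 + 11, 53 = 4·11 + 9, 11 = 1·9 + 2, 9 = 4·2 + 1, 2 = 2·1).
Back-substituting, 53·(77) + 170·(-24) = 1.
Scale by -60: particular solution (-4620, 1440); reduce a mod 170: (140, -44).
General solution: a = 140 + 170t, b = -44 - 53t for integer t.
-508 ≤ 140 + 170t ≤ 3769 gives t ∈ [-3, 21], which is 25 values.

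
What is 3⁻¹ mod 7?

5

gcd(7, 3) = 1  (7 = 2*3 + 1, 3 = 3*1).
Back-substituting, 3*(-2) + 7*(1) = 1.
So 3*-2 ≡ 1 (mod 7), and -2 mod 7 = 5.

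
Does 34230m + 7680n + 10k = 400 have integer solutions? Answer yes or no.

yes

gcd(34230, 7680):
  34230 = 4*7680 + 3510
  7680 = 2*3510 + 660
  3510 = 5*660 + 210
  660 = 3*210 + 30
  210 = 7*30
so gcd(34230, 7680) = 30.
gcd(30, 10) = 10.
10 divides 400, so integer solutions exist.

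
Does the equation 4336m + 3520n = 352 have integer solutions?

yes

gcd(4336, 3520):
  4336 = 1·3520 + 816
  3520 = 4·816 + 256
  816 = 3·256 + 48
  256 = 5·48 + 16
  48 = 3·16
so gcd(4336, 3520) = 16.
16 divides 352, so integer solutions exist.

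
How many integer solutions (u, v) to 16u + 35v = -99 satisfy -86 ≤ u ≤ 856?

gcd(35, 16) = 1  (35 = 2*16 + 3, 16 = 5*3 + 1, 3 = 3*1).
Back-substituting, 16*(11) + 35*(-5) = 1.
Scale by -99: particular solution (-1089, 495); reduce u mod 35: (31, -17).
General solution: u = 31 + 35t, v = -17 - 16t for integer t.
-86 ≤ 31 + 35t ≤ 856 gives t ∈ [-3, 23], which is 27 values.

27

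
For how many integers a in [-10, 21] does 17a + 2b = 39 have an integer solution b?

16

gcd(17, 2):
  17 = 8·2 + 1
  2 = 2·1
so gcd(17, 2) = 1.
Back-substitute for Bézout coefficients:
  1 = 17 - 8·2
  ... = 17·(1) + 2·(-8)
Scale by 39: particular solution (39, -312); reduce a mod 2: (1, 11).
General solution: a = 1 + 2t, b = 11 - 17t for integer t.
-10 ≤ 1 + 2t ≤ 21 gives t ∈ [-5, 10], which is 16 values.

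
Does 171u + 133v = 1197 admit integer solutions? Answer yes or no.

gcd(171, 133) = 19  (171 = 1*133 + 38, 133 = 3*38 + 19, 38 = 2*19).
19 divides 1197, so integer solutions exist.

yes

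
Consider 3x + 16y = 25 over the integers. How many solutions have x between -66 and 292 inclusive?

gcd(16, 3) = 1  (16 = 5*3 + 1, 3 = 3*1).
Back-substituting, 3*(-5) + 16*(1) = 1.
Scale by 25: particular solution (-125, 25); reduce x mod 16: (3, 1).
General solution: x = 3 + 16t, y = 1 - 3t for integer t.
-66 ≤ 3 + 16t ≤ 292 gives t ∈ [-4, 18], which is 23 values.

23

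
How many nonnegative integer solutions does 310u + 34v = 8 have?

0

gcd(310, 34) = 2  (310 = 9×34 + 4, 34 = 8×4 + 2, 4 = 2×2).
Back-substituting, 310×(-8) + 34×(73) = 2.
Scale by 4: one solution is (-32, 292). Reduce u mod 17: (2, -18).
General: u = 2 + 17t, v = -18 - 155t.
u ≥ 0 ⇒ t ≥ 0; v ≥ 0 ⇒ t ≤ -1. So t ∈ [0, -1]: 0 solutions.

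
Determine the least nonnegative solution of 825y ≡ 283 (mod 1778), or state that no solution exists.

gcd(1778, 825):
  1778 = 2×825 + 128
  825 = 6×128 + 57
  128 = 2×57 + 14
  57 = 4×14 + 1
  14 = 14×1
so gcd(1778, 825) = 1.
1 divides 283, so solutions exist.
Back-substitute for Bézout coefficients:
  1 = 57 - 4×14
  ... = 825×(125) + 1778×(-58)
So 825×(125) ≡ 1 (mod 1778); multiply by 283: y ≡ 35375 (mod 1778).
Smallest nonnegative: y = 35375 mod 1778 = 1593.

1593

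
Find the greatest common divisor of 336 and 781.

gcd(781, 336):
  781 = 2·336 + 109
  336 = 3·109 + 9
  109 = 12·9 + 1
  9 = 9·1
so gcd(781, 336) = 1.

1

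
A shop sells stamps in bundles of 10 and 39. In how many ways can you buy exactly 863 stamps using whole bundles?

2

Need nonnegative integers with 10j + 39k = 863.
gcd(10, 39) = 1, and 10·(4) + 39·(-1) = 1.
So (j₀, k₀) = (3452, -863); general j = 3452 + 39t, k = -863 - 10t.
j ≥ 0 ⇒ t ≥ -88; k ≥ 0 ⇒ t ≤ -87. That's 2 values of t.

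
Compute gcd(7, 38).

gcd(38, 7) = 1  (38 = 5·7 + 3, 7 = 2·3 + 1, 3 = 3·1).

1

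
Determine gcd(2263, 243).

gcd(2263, 243):
  2263 = 9×243 + 76
  243 = 3×76 + 15
  76 = 5×15 + 1
  15 = 15×1
so gcd(2263, 243) = 1.

1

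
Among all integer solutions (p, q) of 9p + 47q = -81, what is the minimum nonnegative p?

38

gcd(47, 9):
  47 = 5×9 + 2
  9 = 4×2 + 1
  2 = 2×1
so gcd(47, 9) = 1.
1 divides -81, so solutions exist.
Back-substitute for Bézout coefficients:
  1 = 9 - 4×2
  ... = 9×(21) + 47×(-4)
Scale by -81/1 = -81: (p₀, q₀) = (-1701, 324).
General solution: p = -1701 + 47t, q = 324 - 9t for integer t.
p ≥ 0: smallest is -1701 mod 47 = 38 (at t = 37), with q = -9.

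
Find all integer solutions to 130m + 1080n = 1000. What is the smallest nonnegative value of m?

16

gcd(1080, 130) = 10.
10 divides 1000, so solutions exist.
By Bézout, 130·(25) + 1080·(-3) = 10.
Scale by 1000/10 = 100: (m₀, n₀) = (2500, -300).
General solution: m = 2500 + 108t, n = -300 - 13t for integer t.
m ≥ 0: smallest is 2500 mod 108 = 16 (at t = -23), with n = -1.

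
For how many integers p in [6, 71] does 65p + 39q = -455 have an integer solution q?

gcd(65, 39) = 13  (65 = 1·39 + 26, 39 = 1·26 + 13, 26 = 2·13).
Back-substituting, 65·(-1) + 39·(2) = 13.
Scale by -35: particular solution (35, -70); reduce p mod 3: (2, -15).
General solution: p = 2 + 3t, q = -15 - 5t for integer t.
6 ≤ 2 + 3t ≤ 71 gives t ∈ [2, 23], which is 22 values.

22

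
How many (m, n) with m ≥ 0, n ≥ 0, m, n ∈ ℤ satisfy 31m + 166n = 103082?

20

gcd(166, 31) = 1.
By Bézout, 31×(75) + 166×(-14) = 1.
One solution: (32, 615).
General: m = 32 + 166t, n = 615 - 31t.
m ≥ 0 ⇒ t ≥ 0; n ≥ 0 ⇒ t ≤ 19. So t ∈ [0, 19]: 20 solutions.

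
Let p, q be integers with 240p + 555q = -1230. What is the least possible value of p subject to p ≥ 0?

gcd(555, 240) = 15  (555 = 2·240 + 75, 240 = 3·75 + 15, 75 = 5·15).
15 divides -1230, so solutions exist.
Back-substituting, 240·(7) + 555·(-3) = 15.
Scale by -1230/15 = -82: (p₀, q₀) = (-574, 246).
General solution: p = -574 + 37t, q = 246 - 16t for integer t.
p ≥ 0: smallest is -574 mod 37 = 18 (at t = 16), with q = -10.

18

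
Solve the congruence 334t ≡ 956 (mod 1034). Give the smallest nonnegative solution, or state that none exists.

492

gcd(1034, 334):
  1034 = 3×334 + 32
  334 = 10×32 + 14
  32 = 2×14 + 4
  14 = 3×4 + 2
  4 = 2×2
so gcd(1034, 334) = 2.
2 divides 956, so solutions exist.
Back-substitute for Bézout coefficients:
  2 = 14 - 3×4
  ... = 334×(226) + 1034×(-73)
So 334×(226) ≡ 2 (mod 1034); multiply by 478: t ≡ 108028 (mod 517).
Smallest nonnegative: t = 108028 mod 517 = 492.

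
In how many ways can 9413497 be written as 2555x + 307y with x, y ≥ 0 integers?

gcd(2555, 307):
  2555 = 8·307 + 99
  307 = 3·99 + 10
  99 = 9·10 + 9
  10 = 1·9 + 1
  9 = 9·1
so gcd(2555, 307) = 1.
Back-substitute for Bézout coefficients:
  1 = 10 - 1·9
  ... = 2555·(-31) + 307·(258)
Scale by 9413497: one solution is (-291818407, 2428682226). Reduce x mod 307: (136, 29531).
General: x = 136 + 307t, y = 29531 - 2555t.
x ≥ 0 ⇒ t ≥ 0; y ≥ 0 ⇒ t ≤ 11. So t ∈ [0, 11]: 12 solutions.

12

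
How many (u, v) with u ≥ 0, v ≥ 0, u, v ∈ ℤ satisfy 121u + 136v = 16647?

gcd(136, 121) = 1  (136 = 1*121 + 15, 121 = 8*15 + 1, 15 = 15*1).
Back-substituting, 121*(9) + 136*(-8) = 1.
Scale by 16647: one solution is (149823, -133176). Reduce u mod 136: (87, 45).
General: u = 87 + 136t, v = 45 - 121t.
u ≥ 0 ⇒ t ≥ 0; v ≥ 0 ⇒ t ≤ 0. So t ∈ [0, 0]: 1 solution.

1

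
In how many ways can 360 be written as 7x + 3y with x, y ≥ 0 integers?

gcd(7, 3) = 1.
By Bézout, 7·(1) + 3·(-2) = 1.
One solution: (0, 120).
General: x = 0 + 3t, y = 120 - 7t.
x ≥ 0 ⇒ t ≥ 0; y ≥ 0 ⇒ t ≤ 17. So t ∈ [0, 17]: 18 solutions.

18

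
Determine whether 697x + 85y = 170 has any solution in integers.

gcd(697, 85):
  697 = 8·85 + 17
  85 = 5·17
so gcd(697, 85) = 17.
17 divides 170, so integer solutions exist.

yes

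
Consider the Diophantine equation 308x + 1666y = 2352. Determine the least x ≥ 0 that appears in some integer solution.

105

gcd(1666, 308):
  1666 = 5·308 + 126
  308 = 2·126 + 56
  126 = 2·56 + 14
  56 = 4·14
so gcd(1666, 308) = 14.
14 divides 2352, so solutions exist.
Back-substitute for Bézout coefficients:
  14 = 126 - 2·56
  ... = 308·(-27) + 1666·(5)
Scale by 2352/14 = 168: (x₀, y₀) = (-4536, 840).
General solution: x = -4536 + 119t, y = 840 - 22t for integer t.
x ≥ 0: smallest is -4536 mod 119 = 105 (at t = 39), with y = -18.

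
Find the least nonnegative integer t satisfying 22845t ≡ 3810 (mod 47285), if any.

gcd(47285, 22845) = 5.
5 divides 3810, so solutions exist.
By Bézout, 22845*(-2846) + 47285*(1375) = 5.
So 22845*(-2846) ≡ 5 (mod 47285); multiply by 762: t ≡ -2168652 (mod 9457).
Smallest nonnegative: t = -2168652 mod 9457 = 6458.

6458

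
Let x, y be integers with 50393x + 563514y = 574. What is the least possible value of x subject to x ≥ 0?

76700

gcd(563514, 50393) = 7  (563514 = 11×50393 + 9191, 50393 = 5×9191 + 4438, 9191 = 2×4438 + 315, 4438 = 14×315 + 28, 315 = 11×28 + 7, 28 = 4×7).
7 divides 574, so solutions exist.
Back-substituting, 50393×(-19681) + 563514×(1760) = 7.
Scale by 574/7 = 82: (x₀, y₀) = (-1613842, 144320).
General solution: x = -1613842 + 80502t, y = 144320 - 7199t for integer t.
x ≥ 0: smallest is -1613842 mod 80502 = 76700 (at t = 21), with y = -6859.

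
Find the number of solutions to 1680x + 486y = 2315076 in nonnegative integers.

gcd(1680, 486):
  1680 = 3×486 + 222
  486 = 2×222 + 42
  222 = 5×42 + 12
  42 = 3×12 + 6
  12 = 2×6
so gcd(1680, 486) = 6.
Back-substitute for Bézout coefficients:
  6 = 42 - 3×12
  ... = 1680×(-35) + 486×(121)
Scale by 385846: one solution is (-13504610, 46687366). Reduce x mod 81: (34, 4646).
General: x = 34 + 81t, y = 4646 - 280t.
x ≥ 0 ⇒ t ≥ 0; y ≥ 0 ⇒ t ≤ 16. So t ∈ [0, 16]: 17 solutions.

17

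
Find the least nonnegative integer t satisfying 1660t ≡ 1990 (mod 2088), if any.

gcd(2088, 1660) = 4  (2088 = 1×1660 + 428, 1660 = 3×428 + 376, 428 = 1×376 + 52, 376 = 7×52 + 12, 52 = 4×12 + 4, 12 = 3×4).
4 does not divide 1990, so the congruence has no solution.

no solution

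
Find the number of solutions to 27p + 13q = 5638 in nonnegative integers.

gcd(27, 13):
  27 = 2·13 + 1
  13 = 13·1
so gcd(27, 13) = 1.
Back-substitute for Bézout coefficients:
  1 = 27 - 2·13
  ... = 27·(1) + 13·(-2)
Scale by 5638: one solution is (5638, -11276). Reduce p mod 13: (9, 415).
General: p = 9 + 13t, q = 415 - 27t.
p ≥ 0 ⇒ t ≥ 0; q ≥ 0 ⇒ t ≤ 15. So t ∈ [0, 15]: 16 solutions.

16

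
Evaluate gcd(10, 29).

1

gcd(29, 10):
  29 = 2×10 + 9
  10 = 1×9 + 1
  9 = 9×1
so gcd(29, 10) = 1.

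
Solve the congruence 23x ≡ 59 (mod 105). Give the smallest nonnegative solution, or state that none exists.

gcd(105, 23):
  105 = 4·23 + 13
  23 = 1·13 + 10
  13 = 1·10 + 3
  10 = 3·3 + 1
  3 = 3·1
so gcd(105, 23) = 1.
1 divides 59, so solutions exist.
Back-substitute for Bézout coefficients:
  1 = 10 - 3·3
  ... = 23·(32) + 105·(-7)
So 23·(32) ≡ 1 (mod 105); multiply by 59: x ≡ 1888 (mod 105).
Smallest nonnegative: x = 1888 mod 105 = 103.

103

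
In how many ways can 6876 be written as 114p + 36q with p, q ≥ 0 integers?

gcd(114, 36):
  114 = 3×36 + 6
  36 = 6×6
so gcd(114, 36) = 6.
Back-substitute for Bézout coefficients:
  6 = 114 - 3×36
  ... = 114×(1) + 36×(-3)
Scale by 1146: one solution is (1146, -3438). Reduce p mod 6: (0, 191).
General: p = 0 + 6t, q = 191 - 19t.
p ≥ 0 ⇒ t ≥ 0; q ≥ 0 ⇒ t ≤ 10. So t ∈ [0, 10]: 11 solutions.

11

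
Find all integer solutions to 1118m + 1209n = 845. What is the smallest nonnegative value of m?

4

gcd(1209, 1118):
  1209 = 1*1118 + 91
  1118 = 12*91 + 26
  91 = 3*26 + 13
  26 = 2*13
so gcd(1209, 1118) = 13.
13 divides 845, so solutions exist.
Back-substitute for Bézout coefficients:
  13 = 91 - 3*26
  ... = 1118*(-40) + 1209*(37)
Scale by 845/13 = 65: (m₀, n₀) = (-2600, 2405).
General solution: m = -2600 + 93t, n = 2405 - 86t for integer t.
m ≥ 0: smallest is -2600 mod 93 = 4 (at t = 28), with n = -3.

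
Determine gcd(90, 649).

1

gcd(649, 90):
  649 = 7*90 + 19
  90 = 4*19 + 14
  19 = 1*14 + 5
  14 = 2*5 + 4
  5 = 1*4 + 1
  4 = 4*1
so gcd(649, 90) = 1.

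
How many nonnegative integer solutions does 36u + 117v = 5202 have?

gcd(117, 36) = 9.
By Bézout, 36·(-3) + 117·(1) = 9.
One solution: (8, 42).
General: u = 8 + 13t, v = 42 - 4t.
u ≥ 0 ⇒ t ≥ 0; v ≥ 0 ⇒ t ≤ 10. So t ∈ [0, 10]: 11 solutions.

11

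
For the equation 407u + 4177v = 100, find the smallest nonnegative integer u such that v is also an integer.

gcd(4177, 407) = 1.
1 divides 100, so solutions exist.
By Bézout, 407·(-1991) + 4177·(194) = 1.
Scale by 100/1 = 100: (u₀, v₀) = (-199100, 19400).
General solution: u = -199100 + 4177t, v = 19400 - 407t for integer t.
u ≥ 0: smallest is -199100 mod 4177 = 1396 (at t = 48), with v = -136.

1396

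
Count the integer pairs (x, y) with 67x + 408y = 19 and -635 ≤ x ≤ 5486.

15

gcd(408, 67) = 1.
By Bézout, 67*(67) + 408*(-11) = 1.
Particular solution: (49, -8).
General solution: x = 49 + 408t, y = -8 - 67t for integer t.
-635 ≤ 49 + 408t ≤ 5486 gives t ∈ [-1, 13], which is 15 values.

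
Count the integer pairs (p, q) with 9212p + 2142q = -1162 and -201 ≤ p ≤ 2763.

gcd(9212, 2142) = 14  (9212 = 4·2142 + 644, 2142 = 3·644 + 210, 644 = 3·210 + 14, 210 = 15·14).
Back-substituting, 9212·(10) + 2142·(-43) = 14.
Scale by -83: particular solution (-830, 3569); reduce p mod 153: (88, -379).
General solution: p = 88 + 153t, q = -379 - 658t for integer t.
-201 ≤ 88 + 153t ≤ 2763 gives t ∈ [-1, 17], which is 19 values.

19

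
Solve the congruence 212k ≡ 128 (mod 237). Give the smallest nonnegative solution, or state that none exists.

gcd(237, 212) = 1  (237 = 1*212 + 25, 212 = 8*25 + 12, 25 = 2*12 + 1, 12 = 12*1).
1 divides 128, so solutions exist.
Back-substituting, 212*(-19) + 237*(17) = 1.
So 212*(-19) ≡ 1 (mod 237); multiply by 128: k ≡ -2432 (mod 237).
Smallest nonnegative: k = -2432 mod 237 = 175.

175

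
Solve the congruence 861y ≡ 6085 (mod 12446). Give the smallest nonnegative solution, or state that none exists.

no solution

gcd(12446, 861) = 7  (12446 = 14×861 + 392, 861 = 2×392 + 77, 392 = 5×77 + 7, 77 = 11×7).
7 does not divide 6085, so the congruence has no solution.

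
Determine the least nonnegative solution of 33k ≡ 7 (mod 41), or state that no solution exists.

gcd(41, 33):
  41 = 1*33 + 8
  33 = 4*8 + 1
  8 = 8*1
so gcd(41, 33) = 1.
1 divides 7, so solutions exist.
Back-substitute for Bézout coefficients:
  1 = 33 - 4*8
  ... = 33*(5) + 41*(-4)
So 33*(5) ≡ 1 (mod 41); multiply by 7: k ≡ 35 (mod 41).
Smallest nonnegative: k = 35 mod 41 = 35.

35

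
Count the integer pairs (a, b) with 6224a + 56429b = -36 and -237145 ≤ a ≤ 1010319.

gcd(56429, 6224):
  56429 = 9×6224 + 413
  6224 = 15×413 + 29
  413 = 14×29 + 7
  29 = 4×7 + 1
  7 = 7×1
so gcd(56429, 6224) = 1.
Back-substitute for Bézout coefficients:
  1 = 29 - 4×7
  ... = 6224×(7788) + 56429×(-859)
Scale by -36: particular solution (-280368, 30924); reduce a mod 56429: (1777, -196).
General solution: a = 1777 + 56429t, b = -196 - 6224t for integer t.
-237145 ≤ 1777 + 56429t ≤ 1010319 gives t ∈ [-4, 17], which is 22 values.

22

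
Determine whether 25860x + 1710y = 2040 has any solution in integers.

gcd(25860, 1710):
  25860 = 15×1710 + 210
  1710 = 8×210 + 30
  210 = 7×30
so gcd(25860, 1710) = 30.
30 divides 2040, so integer solutions exist.

yes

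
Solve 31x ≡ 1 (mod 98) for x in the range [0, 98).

gcd(98, 31):
  98 = 3·31 + 5
  31 = 6·5 + 1
  5 = 5·1
so gcd(98, 31) = 1.
Back-substitute for Bézout coefficients:
  1 = 31 - 6·5
  ... = 31·(19) + 98·(-6)
So 31·19 ≡ 1 (mod 98), and 19 mod 98 = 19.

19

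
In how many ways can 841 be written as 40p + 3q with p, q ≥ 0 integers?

gcd(40, 3):
  40 = 13·3 + 1
  3 = 3·1
so gcd(40, 3) = 1.
Back-substitute for Bézout coefficients:
  1 = 40 - 13·3
  ... = 40·(1) + 3·(-13)
Scale by 841: one solution is (841, -10933). Reduce p mod 3: (1, 267).
General: p = 1 + 3t, q = 267 - 40t.
p ≥ 0 ⇒ t ≥ 0; q ≥ 0 ⇒ t ≤ 6. So t ∈ [0, 6]: 7 solutions.

7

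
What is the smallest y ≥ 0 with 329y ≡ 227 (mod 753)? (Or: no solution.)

19

gcd(753, 329) = 1  (753 = 2*329 + 95, 329 = 3*95 + 44, 95 = 2*44 + 7, 44 = 6*7 + 2, 7 = 3*2 + 1, 2 = 2*1).
1 divides 227, so solutions exist.
Back-substituting, 329*(-325) + 753*(142) = 1.
So 329*(-325) ≡ 1 (mod 753); multiply by 227: y ≡ -73775 (mod 753).
Smallest nonnegative: y = -73775 mod 753 = 19.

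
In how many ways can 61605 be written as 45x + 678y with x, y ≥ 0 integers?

gcd(678, 45) = 3.
By Bézout, 45·(-15) + 678·(1) = 3.
One solution: (13, 90).
General: x = 13 + 226t, y = 90 - 15t.
x ≥ 0 ⇒ t ≥ 0; y ≥ 0 ⇒ t ≤ 6. So t ∈ [0, 6]: 7 solutions.

7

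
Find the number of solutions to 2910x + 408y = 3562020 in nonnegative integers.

gcd(2910, 408):
  2910 = 7·408 + 54
  408 = 7·54 + 30
  54 = 1·30 + 24
  30 = 1·24 + 6
  24 = 4·6
so gcd(2910, 408) = 6.
Back-substitute for Bézout coefficients:
  6 = 30 - 1·24
  ... = 2910·(-15) + 408·(107)
Scale by 593670: one solution is (-8905050, 63522690). Reduce x mod 68: (26, 8545).
General: x = 26 + 68t, y = 8545 - 485t.
x ≥ 0 ⇒ t ≥ 0; y ≥ 0 ⇒ t ≤ 17. So t ∈ [0, 17]: 18 solutions.

18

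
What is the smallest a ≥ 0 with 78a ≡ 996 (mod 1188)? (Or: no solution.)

28

gcd(1188, 78) = 6  (1188 = 15*78 + 18, 78 = 4*18 + 6, 18 = 3*6).
6 divides 996, so solutions exist.
Back-substituting, 78*(61) + 1188*(-4) = 6.
So 78*(61) ≡ 6 (mod 1188); multiply by 166: a ≡ 10126 (mod 198).
Smallest nonnegative: a = 10126 mod 198 = 28.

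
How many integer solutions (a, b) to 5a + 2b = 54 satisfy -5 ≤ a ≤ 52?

29

gcd(5, 2):
  5 = 2×2 + 1
  2 = 2×1
so gcd(5, 2) = 1.
Back-substitute for Bézout coefficients:
  1 = 5 - 2×2
  ... = 5×(1) + 2×(-2)
Scale by 54: particular solution (54, -108); reduce a mod 2: (0, 27).
General solution: a = 0 + 2t, b = 27 - 5t for integer t.
-5 ≤ 0 + 2t ≤ 52 gives t ∈ [-2, 26], which is 29 values.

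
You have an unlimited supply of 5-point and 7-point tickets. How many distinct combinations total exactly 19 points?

1

Need nonnegative integers with 5j + 7k = 19.
gcd(5, 7) = 1, and 5·(3) + 7·(-2) = 1.
So (j₀, k₀) = (57, -38); general j = 57 + 7t, k = -38 - 5t.
j ≥ 0 ⇒ t ≥ -8; k ≥ 0 ⇒ t ≤ -8. That's 1 value of t.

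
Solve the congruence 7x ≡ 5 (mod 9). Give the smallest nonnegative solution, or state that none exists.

gcd(9, 7) = 1.
1 divides 5, so solutions exist.
By Bézout, 7*(4) + 9*(-3) = 1.
So 7*(4) ≡ 1 (mod 9); multiply by 5: x ≡ 20 (mod 9).
Smallest nonnegative: x = 20 mod 9 = 2.

2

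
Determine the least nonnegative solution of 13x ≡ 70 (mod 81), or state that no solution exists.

49

gcd(81, 13) = 1.
1 divides 70, so solutions exist.
By Bézout, 13×(25) + 81×(-4) = 1.
So 13×(25) ≡ 1 (mod 81); multiply by 70: x ≡ 1750 (mod 81).
Smallest nonnegative: x = 1750 mod 81 = 49.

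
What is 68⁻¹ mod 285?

gcd(285, 68):
  285 = 4*68 + 13
  68 = 5*13 + 3
  13 = 4*3 + 1
  3 = 3*1
so gcd(285, 68) = 1.
Back-substitute for Bézout coefficients:
  1 = 13 - 4*3
  ... = 68*(-88) + 285*(21)
So 68*-88 ≡ 1 (mod 285), and -88 mod 285 = 197.

197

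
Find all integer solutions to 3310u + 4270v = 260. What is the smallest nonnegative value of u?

gcd(4270, 3310) = 10  (4270 = 1×3310 + 960, 3310 = 3×960 + 430, 960 = 2×430 + 100, 430 = 4×100 + 30, 100 = 3×30 + 10, 30 = 3×10).
10 divides 260, so solutions exist.
Back-substituting, 3310×(-129) + 4270×(100) = 10.
Scale by 260/10 = 26: (u₀, v₀) = (-3354, 2600).
General solution: u = -3354 + 427t, v = 2600 - 331t for integer t.
u ≥ 0: smallest is -3354 mod 427 = 62 (at t = 8), with v = -48.

62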